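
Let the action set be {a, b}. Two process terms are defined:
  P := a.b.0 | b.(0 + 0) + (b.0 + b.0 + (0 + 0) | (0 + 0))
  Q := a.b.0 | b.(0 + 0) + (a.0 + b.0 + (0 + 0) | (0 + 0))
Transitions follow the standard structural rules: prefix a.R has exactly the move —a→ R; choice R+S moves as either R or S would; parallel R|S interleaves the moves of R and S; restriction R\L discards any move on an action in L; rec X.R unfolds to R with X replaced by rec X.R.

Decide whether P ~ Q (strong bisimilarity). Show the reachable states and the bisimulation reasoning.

LTS(P): 7 reachable states
  s0 = a.b.0 | b.(0 + 0) + (b.0 + b.0 + (0 + 0) | (0 + 0)) has moves -a-> s1, -b-> s2, -b-> s3
  s1 = b.0 | b.(0 + 0) has moves -b-> s4, -b-> s5
  s2 = 0 has moves ·
  s3 = a.b.0 | (0 + 0) has moves -a-> s5
  s4 = 0 | b.(0 + 0) has moves -b-> s6
  s5 = b.0 | (0 + 0) has moves -b-> s6
  s6 = 0 | (0 + 0) has moves ·
LTS(Q): 7 reachable states
  t0 = a.b.0 | b.(0 + 0) + (a.0 + b.0 + (0 + 0) | (0 + 0)) has moves -a-> t1, -a-> t2, -b-> t1, -b-> t3
  t1 = 0 has moves ·
  t2 = b.0 | b.(0 + 0) has moves -b-> t4, -b-> t5
  t3 = a.b.0 | (0 + 0) has moves -a-> t5
  t4 = 0 | b.(0 + 0) has moves -b-> t6
  t5 = b.0 | (0 + 0) has moves -b-> t6
  t6 = 0 | (0 + 0) has moves ·
Partition-refinement fixed point:
  B0 = {s0}
  B1 = {s1, t2}
  B2 = {s4, s5, t4, t5}
  B3 = {s2, s6, t1, t6}
  B4 = {s3, t3}
  B5 = {t0}
s0 ∈ B0, t0 ∈ B5 → different blocks

P ≁ Q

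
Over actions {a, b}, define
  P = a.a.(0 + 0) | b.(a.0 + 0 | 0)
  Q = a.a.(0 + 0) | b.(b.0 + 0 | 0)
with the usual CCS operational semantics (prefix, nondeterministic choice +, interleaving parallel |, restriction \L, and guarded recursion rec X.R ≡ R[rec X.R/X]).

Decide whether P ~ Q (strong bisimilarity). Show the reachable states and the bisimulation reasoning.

LTS(P): 9 reachable states
  m0 = a.a.(0 + 0) | b.(a.0 + 0 | 0) ⊢ -a-> m1, -b-> m2
  m1 = a.(0 + 0) | b.(a.0 + 0 | 0) ⊢ -a-> m3, -b-> m4
  m2 = a.a.(0 + 0) | (a.0 + 0 | 0) ⊢ -a-> m4, -a-> m5
  m3 = (0 + 0) | b.(a.0 + 0 | 0) ⊢ -b-> m6
  m4 = a.(0 + 0) | (a.0 + 0 | 0) ⊢ -a-> m6, -a-> m7
  m5 = a.a.(0 + 0) | 0 ⊢ -a-> m7
  m6 = (0 + 0) | (a.0 + 0 | 0) ⊢ -a-> m8
  m7 = a.(0 + 0) | 0 ⊢ -a-> m8
  m8 = (0 + 0) | 0 ⊢ ∅
LTS(Q): 9 reachable states
  n0 = a.a.(0 + 0) | b.(b.0 + 0 | 0) ⊢ -a-> n1, -b-> n2
  n1 = a.(0 + 0) | b.(b.0 + 0 | 0) ⊢ -a-> n3, -b-> n4
  n2 = a.a.(0 + 0) | (b.0 + 0 | 0) ⊢ -a-> n4, -b-> n5
  n3 = (0 + 0) | b.(b.0 + 0 | 0) ⊢ -b-> n6
  n4 = a.(0 + 0) | (b.0 + 0 | 0) ⊢ -a-> n6, -b-> n7
  n5 = a.a.(0 + 0) | 0 ⊢ -a-> n7
  n6 = (0 + 0) | (b.0 + 0 | 0) ⊢ -b-> n8
  n7 = a.(0 + 0) | 0 ⊢ -a-> n8
  n8 = (0 + 0) | 0 ⊢ ∅
Partition-refinement fixed point:
  B0 = {m0}
  B1 = {m2}
  B2 = {m4, m5, n5}
  B3 = {m6, m7, n7}
  B4 = {m8, n8}
  B5 = {m1}
  B6 = {m3}
  B7 = {n0}
  B8 = {n2}
  B9 = {n4}
  B10 = {n6}
  B11 = {n1}
  B12 = {n3}
m0 ∈ B0, n0 ∈ B7 → different blocks

not bisimilar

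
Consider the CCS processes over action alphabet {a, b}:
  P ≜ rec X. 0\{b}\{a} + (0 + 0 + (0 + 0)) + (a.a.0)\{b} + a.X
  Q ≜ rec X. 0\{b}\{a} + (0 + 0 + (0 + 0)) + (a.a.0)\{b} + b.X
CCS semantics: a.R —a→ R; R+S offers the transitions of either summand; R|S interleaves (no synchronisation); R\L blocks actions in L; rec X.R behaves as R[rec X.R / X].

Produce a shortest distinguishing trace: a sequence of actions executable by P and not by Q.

Reachable graph of P (3 states):
  u0 = rec X. 0\{b}\{a} + (0 + 0 + (0 + 0)) + (a.a.0)\{b} + a.X | -a-> u0, -a-> u1
  u1 = (a.0)\{b} | -a-> u2
  u2 = 0\{b} | deadlocked
Reachable graph of Q (3 states):
  v0 = rec X. 0\{b}\{a} + (0 + 0 + (0 + 0)) + (a.a.0)\{b} + b.X | -a-> v1, -b-> v0
  v1 = (a.0)\{b} | -a-> v2
  v2 = 0\{b} | deadlocked
Trace ⟨aaa⟩ through P, begin at {u0}:
  step 1 (a): {u0, u1}
  step 2 (a): {u0, u1, u2}
  step 3 (a): {u0, u1, u2}
  — P admits the full trace.
Trace ⟨aaa⟩ through Q, begin at {v0}:
  step 1 (a): {v1}
  step 2 (a): {v2}
  step 3 (a): ∅ (Q stuck)

aaa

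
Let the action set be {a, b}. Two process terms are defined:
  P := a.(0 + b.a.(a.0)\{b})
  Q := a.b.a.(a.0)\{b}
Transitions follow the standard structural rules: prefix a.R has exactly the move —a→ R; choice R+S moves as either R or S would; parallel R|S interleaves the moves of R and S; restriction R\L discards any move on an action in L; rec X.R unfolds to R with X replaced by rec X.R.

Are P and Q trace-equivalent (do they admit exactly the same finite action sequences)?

P's transition system — 5 states:
  u0 = a.(0 + b.a.(a.0)\{b}) :: --a--▸ u1
  u1 = 0 + b.a.(a.0)\{b} :: --b--▸ u2
  u2 = a.(a.0)\{b} :: --a--▸ u3
  u3 = (a.0)\{b} :: --a--▸ u4
  u4 = 0\{b} :: deadlocked
Q's transition system — 5 states:
  v0 = a.b.a.(a.0)\{b} :: --a--▸ v1
  v1 = b.a.(a.0)\{b} :: --b--▸ v2
  v2 = a.(a.0)\{b} :: --a--▸ v3
  v3 = (a.0)\{b} :: --a--▸ v4
  v4 = 0\{b} :: deadlocked
Bisimilarity quotient blocks:
  B0 = {u0, v0}
  B1 = {u1, v1}
  B2 = {u2, v2}
  B3 = {u3, v3}
  B4 = {u4, v4}
u0 ∈ B0, v0 ∈ B0 → same block
Bisimilar ⇒ trace-equivalent.

YES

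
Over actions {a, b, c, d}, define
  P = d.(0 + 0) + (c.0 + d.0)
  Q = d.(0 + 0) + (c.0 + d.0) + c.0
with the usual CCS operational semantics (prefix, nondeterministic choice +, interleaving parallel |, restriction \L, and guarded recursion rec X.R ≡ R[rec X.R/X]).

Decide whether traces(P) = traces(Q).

LTS(P): 3 reachable states
  m0 = d.(0 + 0) + (c.0 + d.0) → —c→ m1, —d→ m1, —d→ m2
  m1 = 0 → (no moves)
  m2 = 0 + 0 → (no moves)
LTS(Q): 3 reachable states
  n0 = d.(0 + 0) + (c.0 + d.0) + c.0 → —c→ n1, —d→ n1, —d→ n2
  n1 = 0 → (no moves)
  n2 = 0 + 0 → (no moves)
Coarsest stable partition (strong bisimilarity classes):
  B0 = {m0, n0}
  B1 = {m1, m2, n1, n2}
m0 ∈ B0, n0 ∈ B0 → same block
Bisimilar ⇒ trace-equivalent.

trace-equivalent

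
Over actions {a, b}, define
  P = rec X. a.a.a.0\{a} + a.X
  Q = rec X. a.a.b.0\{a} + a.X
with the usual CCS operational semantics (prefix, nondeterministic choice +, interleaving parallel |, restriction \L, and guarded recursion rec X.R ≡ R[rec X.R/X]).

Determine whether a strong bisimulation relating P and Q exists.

NO

Reachable graph of P (4 states):
  u0 = rec X. a.a.a.0\{a} + a.X → --a--▸ u0, --a--▸ u1
  u1 = a.a.0\{a} → --a--▸ u2
  u2 = a.0\{a} → --a--▸ u3
  u3 = 0\{a} → (no moves)
Reachable graph of Q (4 states):
  v0 = rec X. a.a.b.0\{a} + a.X → --a--▸ v0, --a--▸ v1
  v1 = a.b.0\{a} → --a--▸ v2
  v2 = b.0\{a} → --b--▸ v3
  v3 = 0\{a} → (no moves)
Partition-refinement fixed point:
  B0 = {u0}
  B1 = {u1}
  B2 = {u2}
  B3 = {u3, v3}
  B4 = {v0}
  B5 = {v1}
  B6 = {v2}
u0 ∈ B0, v0 ∈ B4 → different blocks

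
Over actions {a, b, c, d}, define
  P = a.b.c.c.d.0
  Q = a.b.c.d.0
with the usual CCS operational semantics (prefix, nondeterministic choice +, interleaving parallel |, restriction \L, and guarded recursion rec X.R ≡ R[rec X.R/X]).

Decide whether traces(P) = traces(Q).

LTS(P): 6 reachable states
  s0 = a.b.c.c.d.0 has moves --a--▸ s1
  s1 = b.c.c.d.0 has moves --b--▸ s2
  s2 = c.c.d.0 has moves --c--▸ s3
  s3 = c.d.0 has moves --c--▸ s4
  s4 = d.0 has moves --d--▸ s5
  s5 = 0 has moves deadlocked
LTS(Q): 5 reachable states
  t0 = a.b.c.d.0 has moves --a--▸ t1
  t1 = b.c.d.0 has moves --b--▸ t2
  t2 = c.d.0 has moves --c--▸ t3
  t3 = d.0 has moves --d--▸ t4
  t4 = 0 has moves deadlocked
Run σ = ⟨abcc⟩ on P: start {s0}
  step 1 (a): {s1}
  step 2 (b): {s2}
  step 3 (c): {s3}
  step 4 (c): {s4}
  — P admits the full trace.
Run σ = ⟨abcc⟩ on Q: start {t0}
  step 1 (a): {t1}
  step 2 (b): {t2}
  step 3 (c): {t3}
  step 4 (c): ∅ (Q stuck)

trace-distinct — witness ⟨abcc⟩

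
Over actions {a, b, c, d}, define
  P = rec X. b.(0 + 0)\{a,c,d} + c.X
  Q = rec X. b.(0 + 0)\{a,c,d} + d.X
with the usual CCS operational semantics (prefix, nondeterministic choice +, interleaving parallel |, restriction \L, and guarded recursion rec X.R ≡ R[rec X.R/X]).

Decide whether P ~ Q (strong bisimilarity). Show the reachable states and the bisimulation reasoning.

P ≁ Q

Reachable graph of P (2 states):
  s0 = rec X. b.(0 + 0)\{a,c,d} + c.X has moves ··b··> s1, ··c··> s0
  s1 = (0 + 0)\{a,c,d} has moves ∅
Reachable graph of Q (2 states):
  t0 = rec X. b.(0 + 0)\{a,c,d} + d.X has moves ··b··> t1, ··d··> t0
  t1 = (0 + 0)\{a,c,d} has moves ∅
Coarsest stable partition (strong bisimilarity classes):
  B0 = {s0}
  B1 = {s1, t1}
  B2 = {t0}
s0 ∈ B0, t0 ∈ B2 → different blocks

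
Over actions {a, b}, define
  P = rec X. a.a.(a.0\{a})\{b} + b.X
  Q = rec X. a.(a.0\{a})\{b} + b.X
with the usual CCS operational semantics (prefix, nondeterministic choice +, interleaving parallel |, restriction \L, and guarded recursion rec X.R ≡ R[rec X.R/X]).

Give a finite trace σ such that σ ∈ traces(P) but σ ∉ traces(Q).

aaa

P's transition system — 4 states:
  m0 = rec X. a.a.(a.0\{a})\{b} + b.X :: ··a··> m1, ··b··> m0
  m1 = a.(a.0\{a})\{b} :: ··a··> m2
  m2 = (a.0\{a})\{b} :: ··a··> m3
  m3 = 0\{a}\{b} :: ·
Q's transition system — 3 states:
  n0 = rec X. a.(a.0\{a})\{b} + b.X :: ··a··> n1, ··b··> n0
  n1 = (a.0\{a})\{b} :: ··a··> n2
  n2 = 0\{a}\{b} :: ·
Trace ⟨aaa⟩ through P, begin at {m0}:
  after a @ step 1: {m1}
  after a @ step 2: {m2}
  after a @ step 3: {m3}
  ✓ P
Trace ⟨aaa⟩ through Q, begin at {n0}:
  after a @ step 1: {n1}
  after a @ step 2: {n2}
  after a @ step 3: no successor for Q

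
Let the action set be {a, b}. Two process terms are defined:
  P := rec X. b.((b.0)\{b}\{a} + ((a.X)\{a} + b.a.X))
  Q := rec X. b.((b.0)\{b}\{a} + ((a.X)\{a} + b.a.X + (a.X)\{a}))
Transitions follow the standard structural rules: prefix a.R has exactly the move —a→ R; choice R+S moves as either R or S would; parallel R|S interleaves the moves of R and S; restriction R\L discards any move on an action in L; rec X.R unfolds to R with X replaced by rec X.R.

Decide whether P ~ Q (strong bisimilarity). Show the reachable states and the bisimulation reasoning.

P ~ Q

Reachable graph of P (3 states):
  m0 = rec X. b.((b.0)\{b}\{a} + ((a.X)\{a} + b.a.X)) ⊢ —b→ m1
  m1 = (b.0)\{b}\{a} + ((a.(rec X. b.((b.0)\{b}\{a} + ((a.X)\{a} + b.a.X))))\{a} + b.a.(rec X. b.((b.0)\{b}\{a} + ((a.X)\{a} + b.a.X)))) ⊢ —b→ m2
  m2 = a.(rec X. b.((b.0)\{b}\{a} + ((a.X)\{a} + b.a.X))) ⊢ —a→ m0
Reachable graph of Q (3 states):
  n0 = rec X. b.((b.0)\{b}\{a} + ((a.X)\{a} + b.a.X + (a.X)\{a})) ⊢ —b→ n1
  n1 = (b.0)\{b}\{a} + ((a.(rec X. b.((b.0)\{b}\{a} + ((a.X)\{a} + b.a.X + (a.X)\{a}))))\{a} + b.a.(rec X. b.((b.0)\{b}\{a} + ((a.X)\{a} + b.a.X + (a.X)\{a}))) + (a.(rec X. b.((b.0)\{b}\{a} + ((a.X)\{a} + b.a.X + (a.X)\{a}))))\{a}) ⊢ —b→ n2
  n2 = a.(rec X. b.((b.0)\{b}\{a} + ((a.X)\{a} + b.a.X + (a.X)\{a}))) ⊢ —a→ n0
Coarsest stable partition (strong bisimilarity classes):
  B0 = {m0, n0}
  B1 = {m1, n1}
  B2 = {m2, n2}
m0 ∈ B0, n0 ∈ B0 → same block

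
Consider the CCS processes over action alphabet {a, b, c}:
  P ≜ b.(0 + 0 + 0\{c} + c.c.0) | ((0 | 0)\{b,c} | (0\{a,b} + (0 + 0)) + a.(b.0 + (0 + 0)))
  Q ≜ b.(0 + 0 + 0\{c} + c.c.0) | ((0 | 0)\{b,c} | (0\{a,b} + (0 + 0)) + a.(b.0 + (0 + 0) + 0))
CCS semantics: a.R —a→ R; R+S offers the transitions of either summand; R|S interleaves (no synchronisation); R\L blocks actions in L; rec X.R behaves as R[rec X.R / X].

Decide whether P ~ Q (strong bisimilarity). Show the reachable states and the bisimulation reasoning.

P ~ Q

P's transition system — 12 states:
  p0 = b.(0 + 0 + 0\{c} + c.c.0) | ((0 | 0)\{b,c} | (0\{a,b} + (0 + 0)) + a.(b.0 + (0 + 0))) | --a--▸ p1, --b--▸ p2
  p1 = b.(0 + 0 + 0\{c} + c.c.0) | (b.0 + (0 + 0)) | --b--▸ p3, --b--▸ p4
  p2 = (0 + 0 + 0\{c} + c.c.0) | ((0 | 0)\{b,c} | (0\{a,b} + (0 + 0)) + a.(b.0 + (0 + 0))) | --a--▸ p3, --c--▸ p5
  p3 = (0 + 0 + 0\{c} + c.c.0) | (b.0 + (0 + 0)) | --b--▸ p6, --c--▸ p7
  p4 = b.(0 + 0 + 0\{c} + c.c.0) | 0 | --b--▸ p6
  p5 = c.0 | ((0 | 0)\{b,c} | (0\{a,b} + (0 + 0)) + a.(b.0 + (0 + 0))) | --a--▸ p7, --c--▸ p8
  p6 = (0 + 0 + 0\{c} + c.c.0) | 0 | --c--▸ p9
  p7 = c.0 | (b.0 + (0 + 0)) | --b--▸ p9, --c--▸ p10
  p8 = 0 | ((0 | 0)\{b,c} | (0\{a,b} + (0 + 0)) + a.(b.0 + (0 + 0))) | --a--▸ p10
  p9 = c.0 | 0 | --c--▸ p11
  p10 = 0 | (b.0 + (0 + 0)) | --b--▸ p11
  p11 = 0 | 0 | ·
Q's transition system — 12 states:
  q0 = b.(0 + 0 + 0\{c} + c.c.0) | ((0 | 0)\{b,c} | (0\{a,b} + (0 + 0)) + a.(b.0 + (0 + 0) + 0)) | --a--▸ q1, --b--▸ q2
  q1 = b.(0 + 0 + 0\{c} + c.c.0) | (b.0 + (0 + 0) + 0) | --b--▸ q3, --b--▸ q4
  q2 = (0 + 0 + 0\{c} + c.c.0) | ((0 | 0)\{b,c} | (0\{a,b} + (0 + 0)) + a.(b.0 + (0 + 0) + 0)) | --a--▸ q3, --c--▸ q5
  q3 = (0 + 0 + 0\{c} + c.c.0) | (b.0 + (0 + 0) + 0) | --b--▸ q6, --c--▸ q7
  q4 = b.(0 + 0 + 0\{c} + c.c.0) | 0 | --b--▸ q6
  q5 = c.0 | ((0 | 0)\{b,c} | (0\{a,b} + (0 + 0)) + a.(b.0 + (0 + 0) + 0)) | --a--▸ q7, --c--▸ q8
  q6 = (0 + 0 + 0\{c} + c.c.0) | 0 | --c--▸ q9
  q7 = c.0 | (b.0 + (0 + 0) + 0) | --b--▸ q9, --c--▸ q10
  q8 = 0 | ((0 | 0)\{b,c} | (0\{a,b} + (0 + 0)) + a.(b.0 + (0 + 0) + 0)) | --a--▸ q10
  q9 = c.0 | 0 | --c--▸ q11
  q10 = 0 | (b.0 + (0 + 0) + 0) | --b--▸ q11
  q11 = 0 | 0 | ·
Partition-refinement fixed point:
  B0 = {p0, q0}
  B1 = {p1, q1}
  B2 = {p3, q3}
  B3 = {p6, q6}
  B4 = {p9, q9}
  B5 = {p11, q11}
  B6 = {p7, q7}
  B7 = {p10, q10}
  B8 = {p4, q4}
  B9 = {p2, q2}
  B10 = {p5, q5}
  B11 = {p8, q8}
p0 ∈ B0, q0 ∈ B0 → same block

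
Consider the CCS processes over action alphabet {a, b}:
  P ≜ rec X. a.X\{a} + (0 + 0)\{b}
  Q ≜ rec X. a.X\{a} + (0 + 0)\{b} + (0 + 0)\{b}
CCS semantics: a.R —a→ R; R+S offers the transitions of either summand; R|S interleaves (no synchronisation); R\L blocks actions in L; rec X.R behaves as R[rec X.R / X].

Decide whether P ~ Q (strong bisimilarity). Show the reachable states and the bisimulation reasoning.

P ~ Q

LTS(P): 2 reachable states
  m0 = rec X. a.X\{a} + (0 + 0)\{b} ⊢ =a=> m1
  m1 = (rec X. a.X\{a} + (0 + 0)\{b})\{a} ⊢ ∅
LTS(Q): 2 reachable states
  n0 = rec X. a.X\{a} + (0 + 0)\{b} + (0 + 0)\{b} ⊢ =a=> n1
  n1 = (rec X. a.X\{a} + (0 + 0)\{b} + (0 + 0)\{b})\{a} ⊢ ∅
Coarsest stable partition (strong bisimilarity classes):
  B0 = {m0, n0}
  B1 = {m1, n1}
m0 ∈ B0, n0 ∈ B0 → same block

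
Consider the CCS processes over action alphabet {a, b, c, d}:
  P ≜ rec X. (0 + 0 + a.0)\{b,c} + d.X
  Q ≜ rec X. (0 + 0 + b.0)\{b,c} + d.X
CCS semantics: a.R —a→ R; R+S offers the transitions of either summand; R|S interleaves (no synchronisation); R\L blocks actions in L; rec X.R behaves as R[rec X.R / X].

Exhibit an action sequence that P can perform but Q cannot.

LTS(P): 2 reachable states
  m0 = rec X. (0 + 0 + a.0)\{b,c} + d.X → =a=> m1, =d=> m0
  m1 = 0\{b,c} → (no moves)
LTS(Q): 1 reachable states
  n0 = rec X. (0 + 0 + b.0)\{b,c} + d.X → =d=> n0
Run σ = ⟨a⟩ on P: start {m0}
  step 1 (a): {m1}
  P completes σ.
Run σ = ⟨a⟩ on Q: start {n0}
  step 1 (a): ∅  — Q cannot continue

a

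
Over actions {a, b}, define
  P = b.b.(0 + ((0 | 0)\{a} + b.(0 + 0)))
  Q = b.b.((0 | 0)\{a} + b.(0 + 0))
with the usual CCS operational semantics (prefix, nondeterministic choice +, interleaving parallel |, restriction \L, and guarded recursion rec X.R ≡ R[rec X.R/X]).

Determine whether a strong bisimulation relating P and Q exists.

bisimilar

Reachable graph of P (4 states):
  m0 = b.b.(0 + ((0 | 0)\{a} + b.(0 + 0))) has moves —b→ m1
  m1 = b.(0 + ((0 | 0)\{a} + b.(0 + 0))) has moves —b→ m2
  m2 = 0 + ((0 | 0)\{a} + b.(0 + 0)) has moves —b→ m3
  m3 = 0 + 0 has moves deadlocked
Reachable graph of Q (4 states):
  n0 = b.b.((0 | 0)\{a} + b.(0 + 0)) has moves —b→ n1
  n1 = b.((0 | 0)\{a} + b.(0 + 0)) has moves —b→ n2
  n2 = (0 | 0)\{a} + b.(0 + 0) has moves —b→ n3
  n3 = 0 + 0 has moves deadlocked
Coarsest stable partition (strong bisimilarity classes):
  B0 = {m0, n0}
  B1 = {m1, n1}
  B2 = {m2, n2}
  B3 = {m3, n3}
m0 ∈ B0, n0 ∈ B0 → same block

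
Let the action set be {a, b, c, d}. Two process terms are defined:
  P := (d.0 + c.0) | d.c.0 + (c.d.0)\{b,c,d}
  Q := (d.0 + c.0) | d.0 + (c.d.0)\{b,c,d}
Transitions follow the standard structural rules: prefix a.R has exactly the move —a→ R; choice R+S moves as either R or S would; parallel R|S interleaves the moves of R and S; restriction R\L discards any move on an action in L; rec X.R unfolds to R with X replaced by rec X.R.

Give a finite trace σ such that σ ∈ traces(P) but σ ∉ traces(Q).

P's transition system — 6 states:
  p0 = (d.0 + c.0) | d.c.0 + (c.d.0)\{b,c,d} → -c-> p1, -d-> p1, -d-> p2
  p1 = 0 | d.c.0 → -d-> p3
  p2 = (d.0 + c.0) | c.0 → -c-> p3, -c-> p4, -d-> p3
  p3 = 0 | c.0 → -c-> p5
  p4 = (d.0 + c.0) | 0 → -c-> p5, -d-> p5
  p5 = 0 | 0 → ·
Q's transition system — 4 states:
  q0 = (d.0 + c.0) | d.0 + (c.d.0)\{b,c,d} → -c-> q1, -d-> q1, -d-> q2
  q1 = 0 | d.0 → -d-> q3
  q2 = (d.0 + c.0) | 0 → -c-> q3, -d-> q3
  q3 = 0 | 0 → ·
Trace ⟨cdc⟩ through P, begin at {p0}:
  step 1 (c): {p1}
  step 2 (d): {p3}
  step 3 (c): {p5}
  — P admits the full trace.
Trace ⟨cdc⟩ through Q, begin at {q0}:
  step 1 (c): {q1}
  step 2 (d): {q3}
  step 3 (c): no successor for Q

cdc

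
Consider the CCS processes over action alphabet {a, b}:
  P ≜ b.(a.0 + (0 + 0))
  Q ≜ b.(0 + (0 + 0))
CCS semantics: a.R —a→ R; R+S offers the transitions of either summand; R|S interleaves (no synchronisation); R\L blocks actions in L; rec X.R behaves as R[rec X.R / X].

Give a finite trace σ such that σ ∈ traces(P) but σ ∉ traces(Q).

ba

Reachable graph of P (3 states):
  m0 = b.(a.0 + (0 + 0)) ⊢ =b=> m1
  m1 = a.0 + (0 + 0) ⊢ =a=> m2
  m2 = 0 ⊢ deadlocked
Reachable graph of Q (2 states):
  n0 = b.(0 + (0 + 0)) ⊢ =b=> n1
  n1 = 0 + (0 + 0) ⊢ deadlocked
Executing ba from P (initial set {m0}):
  step 1 (b): {m1}
  step 2 (a): {m2}
  — P admits the full trace.
Executing ba from Q (initial set {n0}):
  step 1 (b): {n1}
  step 2 (a): ∅ (Q stuck)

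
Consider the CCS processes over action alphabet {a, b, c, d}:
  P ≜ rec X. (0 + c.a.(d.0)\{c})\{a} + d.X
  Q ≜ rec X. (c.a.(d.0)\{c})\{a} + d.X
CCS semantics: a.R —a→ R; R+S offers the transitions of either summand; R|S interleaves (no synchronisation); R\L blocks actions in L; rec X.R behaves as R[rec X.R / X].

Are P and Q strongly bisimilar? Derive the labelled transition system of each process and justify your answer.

LTS(P): 2 reachable states
  s0 = rec X. (0 + c.a.(d.0)\{c})\{a} + d.X → -c-> s1, -d-> s0
  s1 = (a.(d.0)\{c})\{a} → deadlocked
LTS(Q): 2 reachable states
  t0 = rec X. (c.a.(d.0)\{c})\{a} + d.X → -c-> t1, -d-> t0
  t1 = (a.(d.0)\{c})\{a} → deadlocked
Bisimilarity quotient blocks:
  B0 = {s0, t0}
  B1 = {s1, t1}
s0 ∈ B0, t0 ∈ B0 → same block

YES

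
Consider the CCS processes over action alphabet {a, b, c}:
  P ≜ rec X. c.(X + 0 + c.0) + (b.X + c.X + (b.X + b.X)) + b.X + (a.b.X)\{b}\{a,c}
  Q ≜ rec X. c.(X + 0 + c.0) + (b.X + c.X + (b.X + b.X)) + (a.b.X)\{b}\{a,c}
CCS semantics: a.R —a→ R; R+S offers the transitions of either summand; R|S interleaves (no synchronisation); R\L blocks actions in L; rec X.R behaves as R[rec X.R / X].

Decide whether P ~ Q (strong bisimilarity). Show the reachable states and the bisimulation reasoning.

bisimilar

LTS(P): 3 reachable states
  m0 = rec X. c.(X + 0 + c.0) + (b.X + c.X + (b.X + b.X)) + b.X + (a.b.X)\{b}\{a,c} :: =b=> m0, =c=> m0, =c=> m1
  m1 = (rec X. c.(X + 0 + c.0) + (b.X + c.X + (b.X + b.X)) + b.X + (a.b.X)\{b}\{a,c}) + 0 + c.0 :: =b=> m0, =c=> m0, =c=> m1, =c=> m2
  m2 = 0 :: ∅
LTS(Q): 3 reachable states
  n0 = rec X. c.(X + 0 + c.0) + (b.X + c.X + (b.X + b.X)) + (a.b.X)\{b}\{a,c} :: =b=> n0, =c=> n0, =c=> n1
  n1 = (rec X. c.(X + 0 + c.0) + (b.X + c.X + (b.X + b.X)) + (a.b.X)\{b}\{a,c}) + 0 + c.0 :: =b=> n0, =c=> n0, =c=> n1, =c=> n2
  n2 = 0 :: ∅
Bisimilarity quotient blocks:
  B0 = {m0, n0}
  B1 = {m1, n1}
  B2 = {m2, n2}
m0 ∈ B0, n0 ∈ B0 → same block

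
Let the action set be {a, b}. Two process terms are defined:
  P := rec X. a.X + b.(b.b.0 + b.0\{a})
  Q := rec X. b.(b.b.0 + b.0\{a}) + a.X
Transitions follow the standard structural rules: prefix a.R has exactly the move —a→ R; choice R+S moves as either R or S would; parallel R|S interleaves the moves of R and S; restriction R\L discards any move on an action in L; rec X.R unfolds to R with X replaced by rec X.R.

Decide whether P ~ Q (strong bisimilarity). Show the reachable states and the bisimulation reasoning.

Reachable graph of P (5 states):
  m0 = rec X. a.X + b.(b.b.0 + b.0\{a}) :: -a-> m0, -b-> m1
  m1 = b.b.0 + b.0\{a} :: -b-> m2, -b-> m3
  m2 = 0\{a} :: stopped
  m3 = b.0 :: -b-> m4
  m4 = 0 :: stopped
Reachable graph of Q (5 states):
  n0 = rec X. b.(b.b.0 + b.0\{a}) + a.X :: -a-> n0, -b-> n1
  n1 = b.b.0 + b.0\{a} :: -b-> n2, -b-> n3
  n2 = 0\{a} :: stopped
  n3 = b.0 :: -b-> n4
  n4 = 0 :: stopped
Bisimilarity quotient blocks:
  B0 = {m0, n0}
  B1 = {m1, n1}
  B2 = {m2, m4, n2, n4}
  B3 = {m3, n3}
m0 ∈ B0, n0 ∈ B0 → same block

P ~ Q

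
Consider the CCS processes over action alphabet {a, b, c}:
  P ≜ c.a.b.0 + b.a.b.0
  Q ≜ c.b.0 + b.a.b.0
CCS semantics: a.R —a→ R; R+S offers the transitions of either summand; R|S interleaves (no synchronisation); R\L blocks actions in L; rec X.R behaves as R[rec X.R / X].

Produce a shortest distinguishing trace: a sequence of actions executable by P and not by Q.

ca

P's transition system — 4 states:
  m0 = c.a.b.0 + b.a.b.0 has moves -b-> m1, -c-> m1
  m1 = a.b.0 has moves -a-> m2
  m2 = b.0 has moves -b-> m3
  m3 = 0 has moves deadlocked
Q's transition system — 4 states:
  n0 = c.b.0 + b.a.b.0 has moves -b-> n1, -c-> n2
  n1 = a.b.0 has moves -a-> n2
  n2 = b.0 has moves -b-> n3
  n3 = 0 has moves deadlocked
Run σ = ⟨ca⟩ on P: start {m0}
  [1] c ⇒ {m1}
  [2] a ⇒ {m2}
  ✓ P
Run σ = ⟨ca⟩ on Q: start {n0}
  [1] c ⇒ {n2}
  [2] a ⇒ no successor for Q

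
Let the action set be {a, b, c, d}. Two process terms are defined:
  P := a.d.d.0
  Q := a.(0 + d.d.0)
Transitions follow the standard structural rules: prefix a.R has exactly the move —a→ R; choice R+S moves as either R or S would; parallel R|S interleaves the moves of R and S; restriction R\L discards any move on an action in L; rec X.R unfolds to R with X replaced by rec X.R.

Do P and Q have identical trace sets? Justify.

Reachable graph of P (4 states):
  s0 = a.d.d.0 → —a→ s1
  s1 = d.d.0 → —d→ s2
  s2 = d.0 → —d→ s3
  s3 = 0 → (no moves)
Reachable graph of Q (4 states):
  t0 = a.(0 + d.d.0) → —a→ t1
  t1 = 0 + d.d.0 → —d→ t2
  t2 = d.0 → —d→ t3
  t3 = 0 → (no moves)
Bisimilarity quotient blocks:
  B0 = {s0, t0}
  B1 = {s1, t1}
  B2 = {s2, t2}
  B3 = {s3, t3}
s0 ∈ B0, t0 ∈ B0 → same block
Bisimilar ⇒ trace-equivalent.

traces(P) = traces(Q)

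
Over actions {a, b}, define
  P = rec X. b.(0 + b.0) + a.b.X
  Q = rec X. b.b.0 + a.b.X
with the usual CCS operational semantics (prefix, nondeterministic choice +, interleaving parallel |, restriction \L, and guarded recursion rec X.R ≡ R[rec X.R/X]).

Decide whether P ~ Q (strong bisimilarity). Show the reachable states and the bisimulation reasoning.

Reachable graph of P (4 states):
  s0 = rec X. b.(0 + b.0) + a.b.X | --a--▸ s1, --b--▸ s2
  s1 = b.(rec X. b.(0 + b.0) + a.b.X) | --b--▸ s0
  s2 = 0 + b.0 | --b--▸ s3
  s3 = 0 | ·
Reachable graph of Q (4 states):
  t0 = rec X. b.b.0 + a.b.X | --a--▸ t1, --b--▸ t2
  t1 = b.(rec X. b.b.0 + a.b.X) | --b--▸ t0
  t2 = b.0 | --b--▸ t3
  t3 = 0 | ·
Partition-refinement fixed point:
  B0 = {s0, t0}
  B1 = {s2, t2}
  B2 = {s3, t3}
  B3 = {s1, t1}
s0 ∈ B0, t0 ∈ B0 → same block

bisimilar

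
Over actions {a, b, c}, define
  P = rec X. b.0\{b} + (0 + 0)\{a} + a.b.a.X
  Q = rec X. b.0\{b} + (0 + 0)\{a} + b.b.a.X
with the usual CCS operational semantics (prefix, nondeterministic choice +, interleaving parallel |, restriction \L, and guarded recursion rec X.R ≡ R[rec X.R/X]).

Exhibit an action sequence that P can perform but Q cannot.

a

LTS(P): 4 reachable states
  m0 = rec X. b.0\{b} + (0 + 0)\{a} + a.b.a.X has moves --a--▸ m1, --b--▸ m2
  m1 = b.a.(rec X. b.0\{b} + (0 + 0)\{a} + a.b.a.X) has moves --b--▸ m3
  m2 = 0\{b} has moves ·
  m3 = a.(rec X. b.0\{b} + (0 + 0)\{a} + a.b.a.X) has moves --a--▸ m0
LTS(Q): 4 reachable states
  n0 = rec X. b.0\{b} + (0 + 0)\{a} + b.b.a.X has moves --b--▸ n1, --b--▸ n2
  n1 = 0\{b} has moves ·
  n2 = b.a.(rec X. b.0\{b} + (0 + 0)\{a} + b.b.a.X) has moves --b--▸ n3
  n3 = a.(rec X. b.0\{b} + (0 + 0)\{a} + b.b.a.X) has moves --a--▸ n0
Run σ = ⟨a⟩ on P: start {m0}
  after a @ step 1: {m1}
  P completes σ.
Run σ = ⟨a⟩ on Q: start {n0}
  after a @ step 1: ∅ (Q stuck)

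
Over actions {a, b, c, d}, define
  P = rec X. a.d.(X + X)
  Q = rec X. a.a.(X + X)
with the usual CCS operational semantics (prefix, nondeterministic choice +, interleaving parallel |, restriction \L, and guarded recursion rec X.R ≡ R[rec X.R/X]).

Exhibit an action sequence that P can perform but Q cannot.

ad

Reachable graph of P (3 states):
  s0 = rec X. a.d.(X + X) → --a--▸ s1
  s1 = d.((rec X. a.d.(X + X)) + (rec X. a.d.(X + X))) → --d--▸ s2
  s2 = (rec X. a.d.(X + X)) + (rec X. a.d.(X + X)) → --a--▸ s1
Reachable graph of Q (3 states):
  t0 = rec X. a.a.(X + X) → --a--▸ t1
  t1 = a.((rec X. a.a.(X + X)) + (rec X. a.a.(X + X))) → --a--▸ t2
  t2 = (rec X. a.a.(X + X)) + (rec X. a.a.(X + X)) → --a--▸ t1
Executing ad from P (initial set {s0}):
  after a @ step 1: {s1}
  after d @ step 2: {s2}
  — P admits the full trace.
Executing ad from Q (initial set {t0}):
  after a @ step 1: {t1}
  after d @ step 2: no successor for Q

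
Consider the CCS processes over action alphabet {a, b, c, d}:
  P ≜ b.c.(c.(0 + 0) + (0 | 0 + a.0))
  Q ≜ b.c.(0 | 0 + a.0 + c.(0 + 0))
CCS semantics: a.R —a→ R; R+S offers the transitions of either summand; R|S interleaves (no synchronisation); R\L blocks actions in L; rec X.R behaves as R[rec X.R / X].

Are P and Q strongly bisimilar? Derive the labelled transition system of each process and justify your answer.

YES

LTS(P): 5 reachable states
  u0 = b.c.(c.(0 + 0) + (0 | 0 + a.0)) ⊢ —b→ u1
  u1 = c.(c.(0 + 0) + (0 | 0 + a.0)) ⊢ —c→ u2
  u2 = c.(0 + 0) + (0 | 0 + a.0) ⊢ —a→ u3, —c→ u4
  u3 = 0 ⊢ (no moves)
  u4 = 0 + 0 ⊢ (no moves)
LTS(Q): 5 reachable states
  v0 = b.c.(0 | 0 + a.0 + c.(0 + 0)) ⊢ —b→ v1
  v1 = c.(0 | 0 + a.0 + c.(0 + 0)) ⊢ —c→ v2
  v2 = 0 | 0 + a.0 + c.(0 + 0) ⊢ —a→ v3, —c→ v4
  v3 = 0 ⊢ (no moves)
  v4 = 0 + 0 ⊢ (no moves)
Bisimilarity quotient blocks:
  B0 = {u0, v0}
  B1 = {u1, v1}
  B2 = {u2, v2}
  B3 = {u3, u4, v3, v4}
u0 ∈ B0, v0 ∈ B0 → same block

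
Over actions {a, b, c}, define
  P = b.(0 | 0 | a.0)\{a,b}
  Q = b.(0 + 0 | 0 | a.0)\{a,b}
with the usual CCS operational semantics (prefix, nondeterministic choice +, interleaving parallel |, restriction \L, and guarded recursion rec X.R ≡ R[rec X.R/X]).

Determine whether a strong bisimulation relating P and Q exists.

P's transition system — 2 states:
  s0 = b.(0 | 0 | a.0)\{a,b} :: =b=> s1
  s1 = (0 | 0 | a.0)\{a,b} :: (no moves)
Q's transition system — 2 states:
  t0 = b.(0 + 0 | 0 | a.0)\{a,b} :: =b=> t1
  t1 = (0 + 0 | 0 | a.0)\{a,b} :: (no moves)
Coarsest stable partition (strong bisimilarity classes):
  B0 = {s0, t0}
  B1 = {s1, t1}
s0 ∈ B0, t0 ∈ B0 → same block

bisimilar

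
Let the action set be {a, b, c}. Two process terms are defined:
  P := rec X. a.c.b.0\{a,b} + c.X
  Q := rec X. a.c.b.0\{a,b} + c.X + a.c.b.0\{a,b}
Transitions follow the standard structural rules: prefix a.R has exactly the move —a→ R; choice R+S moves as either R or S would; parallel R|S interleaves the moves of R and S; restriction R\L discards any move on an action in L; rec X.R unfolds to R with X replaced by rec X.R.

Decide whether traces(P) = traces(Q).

Reachable graph of P (4 states):
  m0 = rec X. a.c.b.0\{a,b} + c.X has moves —a→ m1, —c→ m0
  m1 = c.b.0\{a,b} has moves —c→ m2
  m2 = b.0\{a,b} has moves —b→ m3
  m3 = 0\{a,b} has moves deadlocked
Reachable graph of Q (4 states):
  n0 = rec X. a.c.b.0\{a,b} + c.X + a.c.b.0\{a,b} has moves —a→ n1, —c→ n0
  n1 = c.b.0\{a,b} has moves —c→ n2
  n2 = b.0\{a,b} has moves —b→ n3
  n3 = 0\{a,b} has moves deadlocked
Partition-refinement fixed point:
  B0 = {m0, n0}
  B1 = {m1, n1}
  B2 = {m2, n2}
  B3 = {m3, n3}
m0 ∈ B0, n0 ∈ B0 → same block
Bisimilar ⇒ trace-equivalent.

traces(P) = traces(Q)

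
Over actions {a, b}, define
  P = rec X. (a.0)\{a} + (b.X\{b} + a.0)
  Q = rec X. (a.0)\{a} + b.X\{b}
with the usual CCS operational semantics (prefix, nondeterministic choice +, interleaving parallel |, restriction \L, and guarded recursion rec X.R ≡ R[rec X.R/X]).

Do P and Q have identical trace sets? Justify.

P's transition system — 4 states:
  m0 = rec X. (a.0)\{a} + (b.X\{b} + a.0) → --a--▸ m1, --b--▸ m2
  m1 = 0 → (no moves)
  m2 = (rec X. (a.0)\{a} + (b.X\{b} + a.0))\{b} → --a--▸ m3
  m3 = 0\{b} → (no moves)
Q's transition system — 2 states:
  n0 = rec X. (a.0)\{a} + b.X\{b} → --b--▸ n1
  n1 = (rec X. (a.0)\{a} + b.X\{b})\{b} → (no moves)
Trace ⟨a⟩ through P, begin at {m0}:
  [1] a ⇒ {m1}
  P completes σ.
Trace ⟨a⟩ through Q, begin at {n0}:
  [1] a ⇒ no successor for Q

trace-distinct — witness ⟨a⟩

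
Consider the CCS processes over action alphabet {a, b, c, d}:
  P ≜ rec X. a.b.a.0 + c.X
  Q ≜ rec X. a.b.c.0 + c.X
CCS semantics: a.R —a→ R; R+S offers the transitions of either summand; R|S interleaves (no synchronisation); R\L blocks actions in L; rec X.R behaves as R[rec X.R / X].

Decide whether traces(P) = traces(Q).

P's transition system — 4 states:
  u0 = rec X. a.b.a.0 + c.X → --a--▸ u1, --c--▸ u0
  u1 = b.a.0 → --b--▸ u2
  u2 = a.0 → --a--▸ u3
  u3 = 0 → ∅
Q's transition system — 4 states:
  v0 = rec X. a.b.c.0 + c.X → --a--▸ v1, --c--▸ v0
  v1 = b.c.0 → --b--▸ v2
  v2 = c.0 → --c--▸ v3
  v3 = 0 → ∅
Trace ⟨aba⟩ through P, begin at {u0}:
  [1] a ⇒ {u1}
  [2] b ⇒ {u2}
  [3] a ⇒ {u3}
  — P admits the full trace.
Trace ⟨aba⟩ through Q, begin at {v0}:
  [1] a ⇒ {v1}
  [2] b ⇒ {v2}
  [3] a ⇒ no successor for Q

traces(P) ≠ traces(Q) — witness ⟨aba⟩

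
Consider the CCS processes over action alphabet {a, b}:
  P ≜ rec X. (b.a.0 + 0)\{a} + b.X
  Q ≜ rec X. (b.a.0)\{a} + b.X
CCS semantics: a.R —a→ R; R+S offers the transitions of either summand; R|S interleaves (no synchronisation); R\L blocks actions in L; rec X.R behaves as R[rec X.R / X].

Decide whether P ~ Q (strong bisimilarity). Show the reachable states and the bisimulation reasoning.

bisimilar

P's transition system — 2 states:
  s0 = rec X. (b.a.0 + 0)\{a} + b.X has moves -b-> s0, -b-> s1
  s1 = (a.0)\{a} has moves stopped
Q's transition system — 2 states:
  t0 = rec X. (b.a.0)\{a} + b.X has moves -b-> t0, -b-> t1
  t1 = (a.0)\{a} has moves stopped
Coarsest stable partition (strong bisimilarity classes):
  B0 = {s0, t0}
  B1 = {s1, t1}
s0 ∈ B0, t0 ∈ B0 → same block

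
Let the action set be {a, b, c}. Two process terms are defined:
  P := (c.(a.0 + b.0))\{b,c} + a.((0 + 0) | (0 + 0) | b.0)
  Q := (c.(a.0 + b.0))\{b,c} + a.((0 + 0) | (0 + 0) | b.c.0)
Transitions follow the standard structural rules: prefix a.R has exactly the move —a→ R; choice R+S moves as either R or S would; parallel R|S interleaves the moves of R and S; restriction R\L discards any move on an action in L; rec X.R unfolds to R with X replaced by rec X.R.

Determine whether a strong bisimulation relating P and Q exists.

Reachable graph of P (3 states):
  m0 = (c.(a.0 + b.0))\{b,c} + a.((0 + 0) | (0 + 0) | b.0) | -a-> m1
  m1 = (0 + 0) | (0 + 0) | b.0 | -b-> m2
  m2 = (0 + 0) | (0 + 0) | 0 | deadlocked
Reachable graph of Q (4 states):
  n0 = (c.(a.0 + b.0))\{b,c} + a.((0 + 0) | (0 + 0) | b.c.0) | -a-> n1
  n1 = (0 + 0) | (0 + 0) | b.c.0 | -b-> n2
  n2 = (0 + 0) | (0 + 0) | c.0 | -c-> n3
  n3 = (0 + 0) | (0 + 0) | 0 | deadlocked
Bisimilarity quotient blocks:
  B0 = {m0}
  B1 = {m1}
  B2 = {m2, n3}
  B3 = {n0}
  B4 = {n1}
  B5 = {n2}
m0 ∈ B0, n0 ∈ B3 → different blocks

not bisimilar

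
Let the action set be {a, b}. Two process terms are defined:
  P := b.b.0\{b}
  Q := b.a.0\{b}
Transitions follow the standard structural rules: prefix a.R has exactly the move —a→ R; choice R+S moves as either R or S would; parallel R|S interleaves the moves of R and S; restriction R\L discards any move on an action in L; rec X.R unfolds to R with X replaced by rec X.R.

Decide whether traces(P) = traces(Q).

NO — witness ⟨bb⟩

Reachable graph of P (3 states):
  m0 = b.b.0\{b} :: ··b··> m1
  m1 = b.0\{b} :: ··b··> m2
  m2 = 0\{b} :: deadlocked
Reachable graph of Q (3 states):
  n0 = b.a.0\{b} :: ··b··> n1
  n1 = a.0\{b} :: ··a··> n2
  n2 = 0\{b} :: deadlocked
Trace ⟨bb⟩ through P, begin at {m0}:
  [1] b ⇒ {m1}
  [2] b ⇒ {m2}
  — P admits the full trace.
Trace ⟨bb⟩ through Q, begin at {n0}:
  [1] b ⇒ {n1}
  [2] b ⇒ no successor for Q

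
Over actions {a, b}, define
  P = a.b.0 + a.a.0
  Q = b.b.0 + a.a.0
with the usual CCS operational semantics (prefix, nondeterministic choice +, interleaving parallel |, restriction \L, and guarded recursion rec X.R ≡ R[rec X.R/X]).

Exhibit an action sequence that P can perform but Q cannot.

Reachable graph of P (4 states):
  m0 = a.b.0 + a.a.0 | =a=> m1, =a=> m2
  m1 = a.0 | =a=> m3
  m2 = b.0 | =b=> m3
  m3 = 0 | (no moves)
Reachable graph of Q (4 states):
  n0 = b.b.0 + a.a.0 | =a=> n1, =b=> n2
  n1 = a.0 | =a=> n3
  n2 = b.0 | =b=> n3
  n3 = 0 | (no moves)
Trace ⟨ab⟩ through P, begin at {m0}:
  step 1 (a): {m1, m2}
  step 2 (b): {m3}
  — P admits the full trace.
Trace ⟨ab⟩ through Q, begin at {n0}:
  step 1 (a): {n1}
  step 2 (b): ∅ (Q stuck)

ab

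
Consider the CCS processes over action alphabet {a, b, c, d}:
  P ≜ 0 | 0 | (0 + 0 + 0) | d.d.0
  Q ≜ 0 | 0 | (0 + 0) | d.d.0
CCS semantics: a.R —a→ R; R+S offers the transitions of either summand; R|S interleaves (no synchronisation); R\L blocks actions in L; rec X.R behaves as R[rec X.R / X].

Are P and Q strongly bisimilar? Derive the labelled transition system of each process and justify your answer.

P ~ Q

LTS(P): 3 reachable states
  p0 = 0 | 0 | (0 + 0 + 0) | d.d.0 ⊢ -d-> p1
  p1 = 0 | 0 | (0 + 0 + 0) | d.0 ⊢ -d-> p2
  p2 = 0 | 0 | (0 + 0 + 0) | 0 ⊢ ∅
LTS(Q): 3 reachable states
  q0 = 0 | 0 | (0 + 0) | d.d.0 ⊢ -d-> q1
  q1 = 0 | 0 | (0 + 0) | d.0 ⊢ -d-> q2
  q2 = 0 | 0 | (0 + 0) | 0 ⊢ ∅
Bisimilarity quotient blocks:
  B0 = {p0, q0}
  B1 = {p1, q1}
  B2 = {p2, q2}
p0 ∈ B0, q0 ∈ B0 → same block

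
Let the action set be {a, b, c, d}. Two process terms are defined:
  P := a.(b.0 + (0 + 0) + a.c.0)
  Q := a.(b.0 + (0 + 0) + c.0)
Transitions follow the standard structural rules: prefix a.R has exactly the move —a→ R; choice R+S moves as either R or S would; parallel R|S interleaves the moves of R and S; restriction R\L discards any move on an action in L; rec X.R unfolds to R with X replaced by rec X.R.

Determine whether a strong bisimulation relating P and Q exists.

Reachable graph of P (4 states):
  p0 = a.(b.0 + (0 + 0) + a.c.0) has moves ··a··> p1
  p1 = b.0 + (0 + 0) + a.c.0 has moves ··a··> p2, ··b··> p3
  p2 = c.0 has moves ··c··> p3
  p3 = 0 has moves stopped
Reachable graph of Q (3 states):
  q0 = a.(b.0 + (0 + 0) + c.0) has moves ··a··> q1
  q1 = b.0 + (0 + 0) + c.0 has moves ··b··> q2, ··c··> q2
  q2 = 0 has moves stopped
Bisimilarity quotient blocks:
  B0 = {p0}
  B1 = {p1}
  B2 = {p3, q2}
  B3 = {p2}
  B4 = {q0}
  B5 = {q1}
p0 ∈ B0, q0 ∈ B4 → different blocks

P ≁ Q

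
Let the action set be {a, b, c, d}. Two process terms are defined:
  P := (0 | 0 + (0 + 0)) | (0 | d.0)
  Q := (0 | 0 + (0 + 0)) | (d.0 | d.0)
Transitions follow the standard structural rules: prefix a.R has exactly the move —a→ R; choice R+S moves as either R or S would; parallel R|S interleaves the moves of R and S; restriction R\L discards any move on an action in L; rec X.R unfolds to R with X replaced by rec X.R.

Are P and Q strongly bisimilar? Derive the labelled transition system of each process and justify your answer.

not bisimilar

LTS(P): 2 reachable states
  m0 = (0 | 0 + (0 + 0)) | (0 | d.0) | --d--▸ m1
  m1 = (0 | 0 + (0 + 0)) | (0 | 0) | ·
LTS(Q): 4 reachable states
  n0 = (0 | 0 + (0 + 0)) | (d.0 | d.0) | --d--▸ n1, --d--▸ n2
  n1 = (0 | 0 + (0 + 0)) | (0 | d.0) | --d--▸ n3
  n2 = (0 | 0 + (0 + 0)) | (d.0 | 0) | --d--▸ n3
  n3 = (0 | 0 + (0 + 0)) | (0 | 0) | ·
Partition-refinement fixed point:
  B0 = {m0, n1, n2}
  B1 = {m1, n3}
  B2 = {n0}
m0 ∈ B0, n0 ∈ B2 → different blocks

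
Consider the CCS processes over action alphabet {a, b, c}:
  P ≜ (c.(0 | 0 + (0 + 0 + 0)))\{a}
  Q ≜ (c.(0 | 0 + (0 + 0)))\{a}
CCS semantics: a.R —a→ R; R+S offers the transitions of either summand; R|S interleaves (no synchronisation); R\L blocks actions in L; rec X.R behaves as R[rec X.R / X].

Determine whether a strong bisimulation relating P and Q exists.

Reachable graph of P (2 states):
  p0 = (c.(0 | 0 + (0 + 0 + 0)))\{a} has moves ··c··> p1
  p1 = (0 | 0 + (0 + 0 + 0))\{a} has moves (no moves)
Reachable graph of Q (2 states):
  q0 = (c.(0 | 0 + (0 + 0)))\{a} has moves ··c··> q1
  q1 = (0 | 0 + (0 + 0))\{a} has moves (no moves)
Coarsest stable partition (strong bisimilarity classes):
  B0 = {p0, q0}
  B1 = {p1, q1}
p0 ∈ B0, q0 ∈ B0 → same block

P ~ Q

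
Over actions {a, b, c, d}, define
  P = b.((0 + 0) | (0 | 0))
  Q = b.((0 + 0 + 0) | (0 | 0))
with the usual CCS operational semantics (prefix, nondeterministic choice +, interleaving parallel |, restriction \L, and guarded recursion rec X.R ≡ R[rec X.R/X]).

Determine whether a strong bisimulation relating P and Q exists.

YES

P's transition system — 2 states:
  p0 = b.((0 + 0) | (0 | 0)) | ··b··> p1
  p1 = (0 + 0) | (0 | 0) | ∅
Q's transition system — 2 states:
  q0 = b.((0 + 0 + 0) | (0 | 0)) | ··b··> q1
  q1 = (0 + 0 + 0) | (0 | 0) | ∅
Partition-refinement fixed point:
  B0 = {p0, q0}
  B1 = {p1, q1}
p0 ∈ B0, q0 ∈ B0 → same block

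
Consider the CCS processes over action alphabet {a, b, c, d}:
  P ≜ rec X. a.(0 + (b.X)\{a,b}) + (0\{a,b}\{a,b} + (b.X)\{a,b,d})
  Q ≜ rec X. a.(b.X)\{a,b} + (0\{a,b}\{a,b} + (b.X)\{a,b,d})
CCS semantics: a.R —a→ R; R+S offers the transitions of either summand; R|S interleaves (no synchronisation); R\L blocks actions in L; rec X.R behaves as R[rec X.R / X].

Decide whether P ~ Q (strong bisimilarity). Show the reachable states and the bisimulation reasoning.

P ~ Q

Reachable graph of P (2 states):
  u0 = rec X. a.(0 + (b.X)\{a,b}) + (0\{a,b}\{a,b} + (b.X)\{a,b,d}) :: ··a··> u1
  u1 = 0 + (b.(rec X. a.(0 + (b.X)\{a,b}) + (0\{a,b}\{a,b} + (b.X)\{a,b,d})))\{a,b} :: ∅
Reachable graph of Q (2 states):
  v0 = rec X. a.(b.X)\{a,b} + (0\{a,b}\{a,b} + (b.X)\{a,b,d}) :: ··a··> v1
  v1 = (b.(rec X. a.(b.X)\{a,b} + (0\{a,b}\{a,b} + (b.X)\{a,b,d})))\{a,b} :: ∅
Partition-refinement fixed point:
  B0 = {u0, v0}
  B1 = {u1, v1}
u0 ∈ B0, v0 ∈ B0 → same block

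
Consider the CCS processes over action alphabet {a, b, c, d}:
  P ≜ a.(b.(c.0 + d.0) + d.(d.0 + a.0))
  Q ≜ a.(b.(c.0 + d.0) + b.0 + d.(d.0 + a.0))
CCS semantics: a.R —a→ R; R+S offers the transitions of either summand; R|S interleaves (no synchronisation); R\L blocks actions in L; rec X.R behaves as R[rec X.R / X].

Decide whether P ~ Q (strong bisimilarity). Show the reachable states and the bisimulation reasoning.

Reachable graph of P (5 states):
  m0 = a.(b.(c.0 + d.0) + d.(d.0 + a.0)) | —a→ m1
  m1 = b.(c.0 + d.0) + d.(d.0 + a.0) | —b→ m2, —d→ m3
  m2 = c.0 + d.0 | —c→ m4, —d→ m4
  m3 = d.0 + a.0 | —a→ m4, —d→ m4
  m4 = 0 | stopped
Reachable graph of Q (5 states):
  n0 = a.(b.(c.0 + d.0) + b.0 + d.(d.0 + a.0)) | —a→ n1
  n1 = b.(c.0 + d.0) + b.0 + d.(d.0 + a.0) | —b→ n2, —b→ n3, —d→ n4
  n2 = 0 | stopped
  n3 = c.0 + d.0 | —c→ n2, —d→ n2
  n4 = d.0 + a.0 | —a→ n2, —d→ n2
Coarsest stable partition (strong bisimilarity classes):
  B0 = {m0}
  B1 = {m1}
  B2 = {m3, n4}
  B3 = {m4, n2}
  B4 = {m2, n3}
  B5 = {n0}
  B6 = {n1}
m0 ∈ B0, n0 ∈ B5 → different blocks

not bisimilar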